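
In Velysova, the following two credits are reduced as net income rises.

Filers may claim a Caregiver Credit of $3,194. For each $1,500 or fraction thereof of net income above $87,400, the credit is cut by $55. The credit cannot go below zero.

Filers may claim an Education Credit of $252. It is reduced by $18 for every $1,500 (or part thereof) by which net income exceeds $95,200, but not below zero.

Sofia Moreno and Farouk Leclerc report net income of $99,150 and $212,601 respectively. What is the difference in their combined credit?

Sofia ($99,150): Caregiver Credit: income exceeds $87,400 by $11,750, which is 8 full-or-partial $1,500 increments; reduction = 8 × $55 = $440, leaving $2,754. Education Credit: income exceeds $95,200 by $3,950, which is 3 full-or-partial $1,500 increments; reduction = 3 × $18 = $54, leaving $198. total $2,754 + $198 = $2,952
Farouk ($212,601): Caregiver Credit: income exceeds $87,400 by $125,201 → 84 increments × $55 = $4,620 ≥ base, so the credit is $0. Education Credit: income exceeds $95,200 by $117,401 → 79 increments × $18 = $1,422 ≥ base, so the credit is $0. total $0 + $0 = $0
Difference: |$2,952 − $0| = $2,952.

$2,952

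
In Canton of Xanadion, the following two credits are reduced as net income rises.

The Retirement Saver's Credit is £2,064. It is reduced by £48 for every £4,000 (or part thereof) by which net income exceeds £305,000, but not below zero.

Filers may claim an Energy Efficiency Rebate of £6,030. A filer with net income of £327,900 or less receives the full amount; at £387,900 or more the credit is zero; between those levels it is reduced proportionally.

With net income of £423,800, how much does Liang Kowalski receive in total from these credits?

Retirement Saver's Credit: income exceeds £305,000 by £118,800, which is 30 full-or-partial £4,000 increments; reduction = 30 × £48 = £1,440, leaving £624.
Energy Efficiency Rebate: £423,800 is at or above £387,900, so the credit is £0.
Total: £624 + £0 = £624.

£624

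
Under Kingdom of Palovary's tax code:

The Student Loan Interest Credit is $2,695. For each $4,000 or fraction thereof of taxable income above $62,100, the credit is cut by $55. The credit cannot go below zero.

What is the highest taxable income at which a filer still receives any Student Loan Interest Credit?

$254,100

After 48 increments the reduction is 48 × $55 = $2,640, leaving $55; one more increment wipes it out. Increment 48 ends at excess 48 × $4,000 = $192,000, so the highest qualifying income is $62,100 + $192,000 = $254,100.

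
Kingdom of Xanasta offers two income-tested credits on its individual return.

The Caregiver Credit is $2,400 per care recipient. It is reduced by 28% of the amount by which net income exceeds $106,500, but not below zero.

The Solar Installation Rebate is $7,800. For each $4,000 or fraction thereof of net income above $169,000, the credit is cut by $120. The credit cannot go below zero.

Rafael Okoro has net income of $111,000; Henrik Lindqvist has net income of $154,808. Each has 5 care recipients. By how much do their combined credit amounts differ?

Rafael ($111,000): Caregiver Credit: base = 5 × $2,400 = $12,000. 28% of the $4,500 excess over $106,500 is $1,260; credit = $12,000 − $1,260 = $10,740. Solar Installation Rebate: $111,000 is at or below the $169,000 threshold, so the full $7,800 applies. total $10,740 + $7,800 = $18,540
Henrik ($154,808): Caregiver Credit: base = 5 × $2,400 = $12,000. 28% of the $48,308 excess over $106,500 is $13,526.24 ≥ base, so the credit is $0. Solar Installation Rebate: $154,808 is at or below the $169,000 threshold, so the full $7,800 applies. total $0 + $7,800 = $7,800
Difference: |$18,540 − $7,800| = $10,740.

$10,740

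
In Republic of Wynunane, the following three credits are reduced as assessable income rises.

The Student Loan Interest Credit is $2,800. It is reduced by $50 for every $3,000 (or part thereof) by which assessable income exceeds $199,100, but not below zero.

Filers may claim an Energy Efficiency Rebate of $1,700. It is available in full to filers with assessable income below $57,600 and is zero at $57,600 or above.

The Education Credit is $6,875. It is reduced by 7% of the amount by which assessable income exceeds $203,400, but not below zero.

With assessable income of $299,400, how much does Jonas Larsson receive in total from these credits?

$1,255

Student Loan Interest Credit: income exceeds $199,100 by $100,300, which is 34 full-or-partial $3,000 increments; reduction = 34 × $50 = $1,700, leaving $1,100.
Energy Efficiency Rebate: $299,400 meets or exceeds the $57,600 cutoff, so the credit is $0.
Education Credit: 7% of the $96,000 excess over $203,400 is $6,720; credit = $6,875 − $6,720 = $155.
Total: $1,100 + $0 + $155 = $1,255.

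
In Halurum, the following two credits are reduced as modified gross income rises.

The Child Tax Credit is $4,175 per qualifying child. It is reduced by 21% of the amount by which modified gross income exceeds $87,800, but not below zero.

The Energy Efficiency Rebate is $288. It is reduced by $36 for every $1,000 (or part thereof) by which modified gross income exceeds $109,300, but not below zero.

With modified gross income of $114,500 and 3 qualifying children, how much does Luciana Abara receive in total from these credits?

$6,990

Child Tax Credit: base = 3 × $4,175 = $12,525. 21% of the $26,700 excess over $87,800 is $5,607; credit = $12,525 − $5,607 = $6,918.
Energy Efficiency Rebate: income exceeds $109,300 by $5,200, which is 6 full-or-partial $1,000 increments; reduction = 6 × $36 = $216, leaving $72.
Total: $6,918 + $72 = $6,990.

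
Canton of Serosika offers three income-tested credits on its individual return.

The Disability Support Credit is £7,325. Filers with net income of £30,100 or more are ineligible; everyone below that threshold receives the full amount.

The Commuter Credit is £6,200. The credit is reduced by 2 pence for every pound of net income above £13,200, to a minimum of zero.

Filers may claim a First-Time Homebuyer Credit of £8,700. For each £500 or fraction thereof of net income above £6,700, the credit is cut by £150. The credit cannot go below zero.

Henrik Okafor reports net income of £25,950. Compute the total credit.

Disability Support Credit: £25,950 is below the £30,100 cutoff, so the full £7,325 applies.
Commuter Credit: 2% of the £12,750 excess over £13,200 is £255; credit = £6,200 − £255 = £5,945.
First-Time Homebuyer Credit: income exceeds £6,700 by £19,250, which is 39 full-or-partial £500 increments; reduction = 39 × £150 = £5,850, leaving £2,850.
Total: £7,325 + £5,945 + £2,850 = £16,120.

£16,120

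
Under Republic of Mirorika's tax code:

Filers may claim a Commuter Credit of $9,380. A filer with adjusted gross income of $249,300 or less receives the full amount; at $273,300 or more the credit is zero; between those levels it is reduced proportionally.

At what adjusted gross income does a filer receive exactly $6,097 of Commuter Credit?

$6,097 is 6,097/9,380 of the full $9,380, so 3,283/9,380 of the $24,000 range has been used: income = $249,300 + $24,000 × 3,283/9,380 = $257,700.

$257,700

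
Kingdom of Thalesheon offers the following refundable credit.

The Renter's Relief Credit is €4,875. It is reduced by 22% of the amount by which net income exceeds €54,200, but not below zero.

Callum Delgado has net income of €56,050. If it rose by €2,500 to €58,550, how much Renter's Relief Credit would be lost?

€550

At €56,050 — 22% of the €1,850 excess over €54,200 is €407; credit = €4,875 − €407 = €4,468.
At €58,550 — 22% of the €4,350 excess over €54,200 is €957; credit = €4,875 − €957 = €3,918.
Lost: €4,468 − €3,918 = €550.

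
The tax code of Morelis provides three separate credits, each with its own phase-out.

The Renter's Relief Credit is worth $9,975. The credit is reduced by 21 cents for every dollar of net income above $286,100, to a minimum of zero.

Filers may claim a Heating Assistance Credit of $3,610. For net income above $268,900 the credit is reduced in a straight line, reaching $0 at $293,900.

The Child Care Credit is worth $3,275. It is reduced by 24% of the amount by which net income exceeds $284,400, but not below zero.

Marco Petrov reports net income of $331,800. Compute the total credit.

$378

Renter's Relief Credit: 21% of the $45,700 excess over $286,100 is $9,597; credit = $9,975 − $9,597 = $378.
Heating Assistance Credit: $331,800 is at or above $293,900, so the credit is $0.
Child Care Credit: 24% of the $47,400 excess over $284,400 is $11,376 ≥ base, so the credit is $0.
Total: $378 + $0 + $0 = $378.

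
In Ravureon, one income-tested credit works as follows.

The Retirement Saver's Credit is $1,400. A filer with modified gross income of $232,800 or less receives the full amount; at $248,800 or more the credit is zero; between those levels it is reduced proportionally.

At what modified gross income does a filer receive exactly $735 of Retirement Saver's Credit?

$735 is 735/1,400 of the full $1,400, so 665/1,400 of the $16,000 range has been used: income = $232,800 + $16,000 × 665/1,400 = $240,400.

$240,400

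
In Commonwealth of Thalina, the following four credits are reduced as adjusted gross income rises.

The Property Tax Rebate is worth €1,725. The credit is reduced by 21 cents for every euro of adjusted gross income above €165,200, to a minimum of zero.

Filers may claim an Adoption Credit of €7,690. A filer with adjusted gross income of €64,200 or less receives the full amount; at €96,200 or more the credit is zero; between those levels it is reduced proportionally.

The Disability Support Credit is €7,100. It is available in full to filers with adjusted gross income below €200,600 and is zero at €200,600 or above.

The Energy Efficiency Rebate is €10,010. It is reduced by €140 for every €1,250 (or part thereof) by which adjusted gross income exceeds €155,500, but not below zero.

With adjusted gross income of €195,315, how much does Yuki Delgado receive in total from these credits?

€12,630

Property Tax Rebate: 21% of the €30,115 excess over €165,200 is €6,324.15 ≥ base, so the credit is €0.
Adoption Credit: €195,315 is at or above €96,200, so the credit is €0.
Disability Support Credit: €195,315 is below the €200,600 cutoff, so the full €7,100 applies.
Energy Efficiency Rebate: income exceeds €155,500 by €39,815, which is 32 full-or-partial €1,250 increments; reduction = 32 × €140 = €4,480, leaving €5,530.
Total: €0 + €0 + €7,100 + €5,530 = €12,630.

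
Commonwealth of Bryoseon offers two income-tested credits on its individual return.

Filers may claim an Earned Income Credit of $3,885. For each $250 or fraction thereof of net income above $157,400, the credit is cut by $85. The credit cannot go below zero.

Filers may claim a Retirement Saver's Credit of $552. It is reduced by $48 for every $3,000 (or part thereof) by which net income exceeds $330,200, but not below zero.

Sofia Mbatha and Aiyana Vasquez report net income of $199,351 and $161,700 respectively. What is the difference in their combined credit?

Sofia ($199,351): Earned Income Credit: income exceeds $157,400 by $41,951 → 168 increments × $85 = $14,280 ≥ base, so the credit is $0. Retirement Saver's Credit: $199,351 is at or below the $330,200 threshold, so the full $552 applies. total $0 + $552 = $552
Aiyana ($161,700): Earned Income Credit: income exceeds $157,400 by $4,300, which is 18 full-or-partial $250 increments; reduction = 18 × $85 = $1,530, leaving $2,355. Retirement Saver's Credit: $161,700 is at or below the $330,200 threshold, so the full $552 applies. total $2,355 + $552 = $2,907
Difference: |$552 − $2,907| = $2,355.

$2,355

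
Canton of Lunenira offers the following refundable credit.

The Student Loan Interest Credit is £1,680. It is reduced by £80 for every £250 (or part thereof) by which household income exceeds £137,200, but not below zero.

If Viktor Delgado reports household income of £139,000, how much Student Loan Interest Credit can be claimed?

£1,040

Student Loan Interest Credit: income exceeds £137,200 by £1,800, which is 8 full-or-partial £250 increments; reduction = 8 × £80 = £640, leaving £1,040.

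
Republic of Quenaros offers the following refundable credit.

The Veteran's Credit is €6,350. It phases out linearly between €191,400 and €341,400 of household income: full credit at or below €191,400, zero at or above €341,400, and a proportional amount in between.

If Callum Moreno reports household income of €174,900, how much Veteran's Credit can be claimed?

Veteran's Credit: €174,900 is at or below the €191,400 threshold, so the full €6,350 applies.

€6,350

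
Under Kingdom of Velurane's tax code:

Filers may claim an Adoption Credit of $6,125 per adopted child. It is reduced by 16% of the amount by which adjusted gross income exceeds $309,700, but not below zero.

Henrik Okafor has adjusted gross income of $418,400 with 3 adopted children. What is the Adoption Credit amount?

Adoption Credit: base = 3 × $6,125 = $18,375. 16% of the $108,700 excess over $309,700 is $17,392; credit = $18,375 − $17,392 = $983.

$983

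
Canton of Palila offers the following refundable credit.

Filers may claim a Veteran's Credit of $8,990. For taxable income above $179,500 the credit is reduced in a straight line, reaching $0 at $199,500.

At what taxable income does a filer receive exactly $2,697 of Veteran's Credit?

$2,697 is 2,697/8,990 of the full $8,990, so 6,293/8,990 of the $20,000 range has been used: income = $179,500 + $20,000 × 6,293/8,990 = $193,500.

$193,500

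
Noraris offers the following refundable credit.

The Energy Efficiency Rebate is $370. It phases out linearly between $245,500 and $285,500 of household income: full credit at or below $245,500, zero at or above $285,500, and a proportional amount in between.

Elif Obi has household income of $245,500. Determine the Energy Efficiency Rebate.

$370

Energy Efficiency Rebate: $245,500 is at or below the $245,500 threshold, so the full $370 applies.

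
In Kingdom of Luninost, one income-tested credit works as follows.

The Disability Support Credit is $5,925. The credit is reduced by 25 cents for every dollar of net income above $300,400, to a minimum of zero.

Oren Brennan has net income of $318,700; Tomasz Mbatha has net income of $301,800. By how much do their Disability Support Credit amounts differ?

$4,225

Oren ($318,700): Disability Support Credit: 25% of the $18,300 excess over $300,400 is $4,575; credit = $5,925 − $4,575 = $1,350.
Tomasz ($301,800): Disability Support Credit: 25% of the $1,400 excess over $300,400 is $350; credit = $5,925 − $350 = $5,575.
Difference: |$1,350 − $5,575| = $4,225.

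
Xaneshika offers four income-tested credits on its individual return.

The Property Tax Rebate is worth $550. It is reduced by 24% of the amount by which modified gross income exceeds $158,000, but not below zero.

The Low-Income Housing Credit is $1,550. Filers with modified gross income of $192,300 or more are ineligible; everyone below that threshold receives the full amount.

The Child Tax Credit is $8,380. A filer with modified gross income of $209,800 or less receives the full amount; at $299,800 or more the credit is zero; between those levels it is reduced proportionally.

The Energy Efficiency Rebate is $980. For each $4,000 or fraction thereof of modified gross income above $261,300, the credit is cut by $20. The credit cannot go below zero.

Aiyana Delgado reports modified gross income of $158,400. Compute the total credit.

Property Tax Rebate: 24% of the $400 excess over $158,000 is $96; credit = $550 − $96 = $454.
Low-Income Housing Credit: $158,400 is below the $192,300 cutoff, so the full $1,550 applies.
Child Tax Credit: $158,400 is at or below the $209,800 threshold, so the full $8,380 applies.
Energy Efficiency Rebate: $158,400 is at or below the $261,300 threshold, so the full $980 applies.
Total: $454 + $1,550 + $8,380 + $980 = $11,364.

$11,364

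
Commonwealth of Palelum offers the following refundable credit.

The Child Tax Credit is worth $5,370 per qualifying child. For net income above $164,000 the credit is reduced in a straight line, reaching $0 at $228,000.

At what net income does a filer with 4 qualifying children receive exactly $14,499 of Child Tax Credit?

$184,800

Full credit = 4 × $5,370 = $21,480.
$14,499 is 14,499/21,480 of the full $21,480, so 6,981/21,480 of the $64,000 range has been used: income = $164,000 + $64,000 × 6,981/21,480 = $184,800.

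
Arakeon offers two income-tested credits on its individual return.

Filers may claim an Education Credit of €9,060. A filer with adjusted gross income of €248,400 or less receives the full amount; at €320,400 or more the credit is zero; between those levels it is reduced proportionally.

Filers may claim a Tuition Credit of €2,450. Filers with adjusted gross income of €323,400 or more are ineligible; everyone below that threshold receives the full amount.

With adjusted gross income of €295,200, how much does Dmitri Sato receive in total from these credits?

Education Credit: €295,200 is €46,800 into a €72,000 phase-out range, leaving 25,200/72,000 of the credit: €9,060 × 25,200/72,000 = €3,171.
Tuition Credit: €295,200 is below the €323,400 cutoff, so the full €2,450 applies.
Total: €3,171 + €2,450 = €5,621.

€5,621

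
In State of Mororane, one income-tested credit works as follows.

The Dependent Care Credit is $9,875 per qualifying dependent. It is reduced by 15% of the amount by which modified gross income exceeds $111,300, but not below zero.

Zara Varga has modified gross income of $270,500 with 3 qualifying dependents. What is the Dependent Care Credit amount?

$5,745

Dependent Care Credit: base = 3 × $9,875 = $29,625. 15% of the $159,200 excess over $111,300 is $23,880; credit = $29,625 − $23,880 = $5,745.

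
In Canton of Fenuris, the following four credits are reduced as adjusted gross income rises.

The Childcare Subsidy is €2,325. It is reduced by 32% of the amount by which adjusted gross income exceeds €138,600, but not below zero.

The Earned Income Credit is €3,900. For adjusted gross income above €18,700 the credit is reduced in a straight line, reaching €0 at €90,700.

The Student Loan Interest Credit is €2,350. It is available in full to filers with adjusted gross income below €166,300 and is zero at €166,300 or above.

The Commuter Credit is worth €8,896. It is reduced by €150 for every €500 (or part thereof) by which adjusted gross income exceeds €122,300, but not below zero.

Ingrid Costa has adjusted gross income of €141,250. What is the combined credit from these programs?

€7,023

Childcare Subsidy: 32% of the €2,650 excess over €138,600 is €848; credit = €2,325 − €848 = €1,477.
Earned Income Credit: €141,250 is at or above €90,700, so the credit is €0.
Student Loan Interest Credit: €141,250 is below the €166,300 cutoff, so the full €2,350 applies.
Commuter Credit: income exceeds €122,300 by €18,950, which is 38 full-or-partial €500 increments; reduction = 38 × €150 = €5,700, leaving €3,196.
Total: €1,477 + €0 + €2,350 + €3,196 = €7,023.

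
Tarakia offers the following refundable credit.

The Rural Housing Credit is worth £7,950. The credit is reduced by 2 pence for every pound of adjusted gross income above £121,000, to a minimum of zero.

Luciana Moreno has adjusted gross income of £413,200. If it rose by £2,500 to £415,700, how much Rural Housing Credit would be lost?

£50

At £413,200 — 2% of the £292,200 excess over £121,000 is £5,844; credit = £7,950 − £5,844 = £2,106.
At £415,700 — 2% of the £294,700 excess over £121,000 is £5,894; credit = £7,950 − £5,894 = £2,056.
Lost: £2,106 − £2,056 = £50.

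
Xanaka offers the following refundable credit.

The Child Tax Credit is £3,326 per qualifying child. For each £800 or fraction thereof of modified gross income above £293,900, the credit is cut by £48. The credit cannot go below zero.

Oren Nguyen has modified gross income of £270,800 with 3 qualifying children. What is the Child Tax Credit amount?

£9,978

Child Tax Credit: base = 3 × £3,326 = £9,978. £270,800 is at or below the £293,900 threshold, so the full £9,978 applies.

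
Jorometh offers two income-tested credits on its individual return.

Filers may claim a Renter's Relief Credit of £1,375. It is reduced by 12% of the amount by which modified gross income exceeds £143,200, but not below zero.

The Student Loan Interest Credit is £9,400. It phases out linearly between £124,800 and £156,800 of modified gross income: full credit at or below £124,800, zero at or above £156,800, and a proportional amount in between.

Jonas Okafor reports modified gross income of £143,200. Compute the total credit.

Renter's Relief Credit: £143,200 is at or below the £143,200 threshold, so the full £1,375 applies.
Student Loan Interest Credit: £143,200 is £18,400 into a £32,000 phase-out range, leaving 13,600/32,000 of the credit: £9,400 × 13,600/32,000 = £3,995.
Total: £1,375 + £3,995 = £5,370.

£5,370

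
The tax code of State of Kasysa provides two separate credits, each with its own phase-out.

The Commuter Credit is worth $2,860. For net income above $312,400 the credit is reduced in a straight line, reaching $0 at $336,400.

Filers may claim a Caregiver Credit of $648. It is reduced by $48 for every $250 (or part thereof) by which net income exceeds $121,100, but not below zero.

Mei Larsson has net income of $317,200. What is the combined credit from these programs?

$2,288

Commuter Credit: $317,200 is $4,800 into a $24,000 phase-out range, leaving 19,200/24,000 of the credit: $2,860 × 19,200/24,000 = $2,288.
Caregiver Credit: income exceeds $121,100 by $196,100 → 785 increments × $48 = $37,680 ≥ base, so the credit is $0.
Total: $2,288 + $0 = $2,288.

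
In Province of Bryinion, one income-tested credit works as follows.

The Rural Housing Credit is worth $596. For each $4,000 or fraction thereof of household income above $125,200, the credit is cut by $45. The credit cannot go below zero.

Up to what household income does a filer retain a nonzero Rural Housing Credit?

$177,200

After 13 increments the reduction is 13 × $45 = $585, leaving $11; one more increment wipes it out. Increment 13 ends at excess 13 × $4,000 = $52,000, so the highest qualifying income is $125,200 + $52,000 = $177,200.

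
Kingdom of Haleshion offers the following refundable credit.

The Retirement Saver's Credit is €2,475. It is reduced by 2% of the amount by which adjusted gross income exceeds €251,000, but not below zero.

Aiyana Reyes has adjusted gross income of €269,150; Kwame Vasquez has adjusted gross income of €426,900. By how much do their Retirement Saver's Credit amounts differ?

Aiyana (€269,150): Retirement Saver's Credit: 2% of the €18,150 excess over €251,000 is €363; credit = €2,475 − €363 = €2,112.
Kwame (€426,900): Retirement Saver's Credit: 2% of the €175,900 excess over €251,000 is €3,518 ≥ base, so the credit is €0.
Difference: |€2,112 − €0| = €2,112.

€2,112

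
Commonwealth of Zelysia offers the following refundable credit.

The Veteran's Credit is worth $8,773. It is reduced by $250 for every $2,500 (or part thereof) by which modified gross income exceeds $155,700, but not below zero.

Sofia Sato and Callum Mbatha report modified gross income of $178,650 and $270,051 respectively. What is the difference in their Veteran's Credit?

$6,273

Sofia ($178,650): Veteran's Credit: income exceeds $155,700 by $22,950, which is 10 full-or-partial $2,500 increments; reduction = 10 × $250 = $2,500, leaving $6,273.
Callum ($270,051): Veteran's Credit: income exceeds $155,700 by $114,351 → 46 increments × $250 = $11,500 ≥ base, so the credit is $0.
Difference: |$6,273 − $0| = $6,273.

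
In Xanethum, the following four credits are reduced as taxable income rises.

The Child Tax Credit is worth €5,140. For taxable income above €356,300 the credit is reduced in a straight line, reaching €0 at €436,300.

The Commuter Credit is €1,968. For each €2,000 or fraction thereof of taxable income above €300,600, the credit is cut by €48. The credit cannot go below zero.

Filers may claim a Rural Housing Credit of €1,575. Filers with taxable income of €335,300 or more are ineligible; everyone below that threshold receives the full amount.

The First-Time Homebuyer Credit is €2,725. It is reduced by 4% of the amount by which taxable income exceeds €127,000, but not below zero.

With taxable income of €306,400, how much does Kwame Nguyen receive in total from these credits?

€8,539

Child Tax Credit: €306,400 is at or below the €356,300 threshold, so the full €5,140 applies.
Commuter Credit: income exceeds €300,600 by €5,800, which is 3 full-or-partial €2,000 increments; reduction = 3 × €48 = €144, leaving €1,824.
Rural Housing Credit: €306,400 is below the €335,300 cutoff, so the full €1,575 applies.
First-Time Homebuyer Credit: 4% of the €179,400 excess over €127,000 is €7,176 ≥ base, so the credit is €0.
Total: €5,140 + €1,824 + €1,575 + €0 = €8,539.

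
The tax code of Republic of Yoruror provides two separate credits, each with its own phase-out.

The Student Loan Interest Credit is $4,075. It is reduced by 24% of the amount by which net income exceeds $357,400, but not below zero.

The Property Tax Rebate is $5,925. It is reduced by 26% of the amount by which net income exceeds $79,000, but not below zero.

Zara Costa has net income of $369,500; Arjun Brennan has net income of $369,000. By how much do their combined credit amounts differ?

$120

Zara ($369,500): Student Loan Interest Credit: 24% of the $12,100 excess over $357,400 is $2,904; credit = $4,075 − $2,904 = $1,171. Property Tax Rebate: 26% of the $290,500 excess over $79,000 is $75,530 ≥ base, so the credit is $0. total $1,171 + $0 = $1,171
Arjun ($369,000): Student Loan Interest Credit: 24% of the $11,600 excess over $357,400 is $2,784; credit = $4,075 − $2,784 = $1,291. Property Tax Rebate: 26% of the $290,000 excess over $79,000 is $75,400 ≥ base, so the credit is $0. total $1,291 + $0 = $1,291
Difference: |$1,171 − $1,291| = $120.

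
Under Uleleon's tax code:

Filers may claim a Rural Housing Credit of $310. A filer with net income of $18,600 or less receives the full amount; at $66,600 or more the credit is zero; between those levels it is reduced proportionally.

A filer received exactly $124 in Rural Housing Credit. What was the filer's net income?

$124 is 124/310 of the full $310, so 186/310 of the $48,000 range has been used: income = $18,600 + $48,000 × 186/310 = $47,400.

$47,400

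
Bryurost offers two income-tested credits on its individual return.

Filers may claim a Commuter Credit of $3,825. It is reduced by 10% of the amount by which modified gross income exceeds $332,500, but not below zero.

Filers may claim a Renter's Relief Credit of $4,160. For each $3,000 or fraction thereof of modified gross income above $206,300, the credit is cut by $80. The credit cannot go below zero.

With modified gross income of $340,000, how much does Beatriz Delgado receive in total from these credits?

Commuter Credit: 10% of the $7,500 excess over $332,500 is $750; credit = $3,825 − $750 = $3,075.
Renter's Relief Credit: income exceeds $206,300 by $133,700, which is 45 full-or-partial $3,000 increments; reduction = 45 × $80 = $3,600, leaving $560.
Total: $3,075 + $560 = $3,635.

$3,635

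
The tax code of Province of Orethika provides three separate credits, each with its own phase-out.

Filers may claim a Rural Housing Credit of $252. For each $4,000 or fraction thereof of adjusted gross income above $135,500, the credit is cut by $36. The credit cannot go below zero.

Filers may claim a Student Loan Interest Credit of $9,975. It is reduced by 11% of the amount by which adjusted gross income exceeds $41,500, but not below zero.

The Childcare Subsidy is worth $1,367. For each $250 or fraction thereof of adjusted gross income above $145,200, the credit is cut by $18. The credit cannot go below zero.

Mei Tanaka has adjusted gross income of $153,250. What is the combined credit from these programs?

$845

Rural Housing Credit: income exceeds $135,500 by $17,750, which is 5 full-or-partial $4,000 increments; reduction = 5 × $36 = $180, leaving $72.
Student Loan Interest Credit: 11% of the $111,750 excess over $41,500 is $12,292.50 ≥ base, so the credit is $0.
Childcare Subsidy: income exceeds $145,200 by $8,050, which is 33 full-or-partial $250 increments; reduction = 33 × $18 = $594, leaving $773.
Total: $72 + $0 + $773 = $845.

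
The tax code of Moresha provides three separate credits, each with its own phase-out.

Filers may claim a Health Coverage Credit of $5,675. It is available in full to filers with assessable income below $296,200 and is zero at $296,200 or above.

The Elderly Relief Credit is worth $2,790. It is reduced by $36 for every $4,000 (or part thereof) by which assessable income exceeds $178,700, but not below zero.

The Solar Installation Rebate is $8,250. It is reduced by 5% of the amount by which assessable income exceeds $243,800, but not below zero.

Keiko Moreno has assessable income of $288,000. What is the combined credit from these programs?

Health Coverage Credit: $288,000 is below the $296,200 cutoff, so the full $5,675 applies.
Elderly Relief Credit: income exceeds $178,700 by $109,300, which is 28 full-or-partial $4,000 increments; reduction = 28 × $36 = $1,008, leaving $1,782.
Solar Installation Rebate: 5% of the $44,200 excess over $243,800 is $2,210; credit = $8,250 − $2,210 = $6,040.
Total: $5,675 + $1,782 + $6,040 = $13,497.

$13,497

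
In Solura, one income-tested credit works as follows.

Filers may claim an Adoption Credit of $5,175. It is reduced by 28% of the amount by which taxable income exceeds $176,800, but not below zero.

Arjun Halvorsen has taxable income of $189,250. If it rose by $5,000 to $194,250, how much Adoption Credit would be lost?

$1,400

At $189,250 — 28% of the $12,450 excess over $176,800 is $3,486; credit = $5,175 − $3,486 = $1,689.
At $194,250 — 28% of the $17,450 excess over $176,800 is $4,886; credit = $5,175 − $4,886 = $289.
Lost: $1,689 − $289 = $1,400.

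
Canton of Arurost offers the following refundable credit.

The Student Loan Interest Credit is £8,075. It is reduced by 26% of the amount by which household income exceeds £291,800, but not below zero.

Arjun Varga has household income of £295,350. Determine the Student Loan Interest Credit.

£7,152

Student Loan Interest Credit: 26% of the £3,550 excess over £291,800 is £923; credit = £8,075 − £923 = £7,152.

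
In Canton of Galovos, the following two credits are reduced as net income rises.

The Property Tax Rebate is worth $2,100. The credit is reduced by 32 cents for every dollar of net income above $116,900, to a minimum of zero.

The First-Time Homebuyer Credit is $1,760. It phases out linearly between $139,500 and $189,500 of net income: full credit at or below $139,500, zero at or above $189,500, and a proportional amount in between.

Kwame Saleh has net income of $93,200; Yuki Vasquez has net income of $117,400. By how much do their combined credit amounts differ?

Kwame ($93,200): Property Tax Rebate: $93,200 is at or below the $116,900 threshold, so the full $2,100 applies. First-Time Homebuyer Credit: $93,200 is at or below the $139,500 threshold, so the full $1,760 applies. total $2,100 + $1,760 = $3,860
Yuki ($117,400): Property Tax Rebate: 32% of the $500 excess over $116,900 is $160; credit = $2,100 − $160 = $1,940. First-Time Homebuyer Credit: $117,400 is at or below the $139,500 threshold, so the full $1,760 applies. total $1,940 + $1,760 = $3,700
Difference: |$3,860 − $3,700| = $160.

$160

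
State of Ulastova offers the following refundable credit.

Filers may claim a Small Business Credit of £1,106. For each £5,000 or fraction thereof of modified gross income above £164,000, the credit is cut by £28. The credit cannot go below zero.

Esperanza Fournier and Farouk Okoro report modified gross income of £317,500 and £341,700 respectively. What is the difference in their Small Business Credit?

£140

Esperanza (£317,500): Small Business Credit: income exceeds £164,000 by £153,500, which is 31 full-or-partial £5,000 increments; reduction = 31 × £28 = £868, leaving £238.
Farouk (£341,700): Small Business Credit: income exceeds £164,000 by £177,700, which is 36 full-or-partial £5,000 increments; reduction = 36 × £28 = £1,008, leaving £98.
Difference: |£238 − £98| = £140.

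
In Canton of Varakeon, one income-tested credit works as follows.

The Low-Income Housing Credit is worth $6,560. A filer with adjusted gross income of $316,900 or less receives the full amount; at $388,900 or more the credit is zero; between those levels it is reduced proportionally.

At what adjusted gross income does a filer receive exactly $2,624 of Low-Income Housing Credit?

$360,100

$2,624 is 2,624/6,560 of the full $6,560, so 3,936/6,560 of the $72,000 range has been used: income = $316,900 + $72,000 × 3,936/6,560 = $360,100.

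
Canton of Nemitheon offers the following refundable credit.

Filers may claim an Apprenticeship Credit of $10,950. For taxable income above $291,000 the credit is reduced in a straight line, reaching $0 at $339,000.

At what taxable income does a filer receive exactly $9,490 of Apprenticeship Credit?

$297,400

$9,490 is 9,490/10,950 of the full $10,950, so 1,460/10,950 of the $48,000 range has been used: income = $291,000 + $48,000 × 1,460/10,950 = $297,400.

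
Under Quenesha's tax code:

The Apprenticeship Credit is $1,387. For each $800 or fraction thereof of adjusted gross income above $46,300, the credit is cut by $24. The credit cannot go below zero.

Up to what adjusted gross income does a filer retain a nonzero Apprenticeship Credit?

$91,900

After 57 increments the reduction is 57 × $24 = $1,368, leaving $19; one more increment wipes it out. Increment 57 ends at excess 57 × $800 = $45,600, so the highest qualifying income is $46,300 + $45,600 = $91,900.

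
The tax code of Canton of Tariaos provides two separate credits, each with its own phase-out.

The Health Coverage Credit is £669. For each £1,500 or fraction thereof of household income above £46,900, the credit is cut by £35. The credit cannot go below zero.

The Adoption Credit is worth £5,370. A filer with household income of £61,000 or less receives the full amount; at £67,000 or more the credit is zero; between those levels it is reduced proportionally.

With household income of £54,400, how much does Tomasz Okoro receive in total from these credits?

Health Coverage Credit: income exceeds £46,900 by £7,500, which is 5 full-or-partial £1,500 increments; reduction = 5 × £35 = £175, leaving £494.
Adoption Credit: £54,400 is at or below the £61,000 threshold, so the full £5,370 applies.
Total: £494 + £5,370 = £5,864.

£5,864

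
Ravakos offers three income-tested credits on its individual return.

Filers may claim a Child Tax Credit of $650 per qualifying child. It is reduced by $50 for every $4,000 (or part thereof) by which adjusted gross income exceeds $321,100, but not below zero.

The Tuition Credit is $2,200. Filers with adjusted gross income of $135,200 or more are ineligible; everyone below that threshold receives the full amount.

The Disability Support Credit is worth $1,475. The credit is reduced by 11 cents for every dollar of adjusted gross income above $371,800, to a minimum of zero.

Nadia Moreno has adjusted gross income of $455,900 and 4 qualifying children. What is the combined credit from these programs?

$900

Child Tax Credit: base = 4 × $650 = $2,600. income exceeds $321,100 by $134,800, which is 34 full-or-partial $4,000 increments; reduction = 34 × $50 = $1,700, leaving $900.
Tuition Credit: $455,900 meets or exceeds the $135,200 cutoff, so the credit is $0.
Disability Support Credit: 11% of the $84,100 excess over $371,800 is $9,251 ≥ base, so the credit is $0.
Total: $900 + $0 + $0 = $900.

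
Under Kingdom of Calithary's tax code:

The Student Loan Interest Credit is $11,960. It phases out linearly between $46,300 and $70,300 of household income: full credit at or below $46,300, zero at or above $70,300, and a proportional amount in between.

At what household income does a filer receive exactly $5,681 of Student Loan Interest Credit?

$58,900

$5,681 is 5,681/11,960 of the full $11,960, so 6,279/11,960 of the $24,000 range has been used: income = $46,300 + $24,000 × 6,279/11,960 = $58,900.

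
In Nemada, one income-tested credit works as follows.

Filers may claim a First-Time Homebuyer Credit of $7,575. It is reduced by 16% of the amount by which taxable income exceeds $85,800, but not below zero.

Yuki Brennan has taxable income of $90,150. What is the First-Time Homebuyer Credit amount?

$6,879

First-Time Homebuyer Credit: 16% of the $4,350 excess over $85,800 is $696; credit = $7,575 − $696 = $6,879.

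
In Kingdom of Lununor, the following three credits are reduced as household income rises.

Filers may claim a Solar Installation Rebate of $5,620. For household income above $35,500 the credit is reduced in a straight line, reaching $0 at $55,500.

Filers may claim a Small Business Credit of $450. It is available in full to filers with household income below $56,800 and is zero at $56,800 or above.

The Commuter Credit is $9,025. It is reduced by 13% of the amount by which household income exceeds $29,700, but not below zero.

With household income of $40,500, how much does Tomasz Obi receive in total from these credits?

$12,286

Solar Installation Rebate: $40,500 is $5,000 into a $20,000 phase-out range, leaving 15,000/20,000 of the credit: $5,620 × 15,000/20,000 = $4,215.
Small Business Credit: $40,500 is below the $56,800 cutoff, so the full $450 applies.
Commuter Credit: 13% of the $10,800 excess over $29,700 is $1,404; credit = $9,025 − $1,404 = $7,621.
Total: $4,215 + $450 + $7,621 = $12,286.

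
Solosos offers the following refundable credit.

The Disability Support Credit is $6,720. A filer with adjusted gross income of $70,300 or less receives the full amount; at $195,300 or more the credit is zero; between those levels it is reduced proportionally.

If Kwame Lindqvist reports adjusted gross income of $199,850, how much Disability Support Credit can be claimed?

$0

Disability Support Credit: $199,850 is at or above $195,300, so the credit is $0.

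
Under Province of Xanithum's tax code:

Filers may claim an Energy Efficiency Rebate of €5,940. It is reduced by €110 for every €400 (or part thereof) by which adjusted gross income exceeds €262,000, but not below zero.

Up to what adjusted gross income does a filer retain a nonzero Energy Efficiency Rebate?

€283,200

After 53 increments the reduction is 53 × €110 = €5,830, leaving €110; one more increment wipes it out. Increment 53 ends at excess 53 × €400 = €21,200, so the highest qualifying income is €262,000 + €21,200 = €283,200.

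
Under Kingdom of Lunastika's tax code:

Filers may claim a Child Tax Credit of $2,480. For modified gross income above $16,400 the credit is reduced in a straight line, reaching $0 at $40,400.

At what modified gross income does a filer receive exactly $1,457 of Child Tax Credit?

$26,300

$1,457 is 1,457/2,480 of the full $2,480, so 1,023/2,480 of the $24,000 range has been used: income = $16,400 + $24,000 × 1,023/2,480 = $26,300.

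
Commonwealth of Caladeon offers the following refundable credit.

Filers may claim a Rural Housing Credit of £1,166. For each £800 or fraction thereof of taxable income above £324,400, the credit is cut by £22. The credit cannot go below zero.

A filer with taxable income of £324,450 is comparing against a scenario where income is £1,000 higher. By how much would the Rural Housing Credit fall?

At £324,450 — income exceeds £324,400 by £50, which is 1 full-or-partial £800 increment; reduction = 1 × £22 = £22, leaving £1,144.
At £325,450 — income exceeds £324,400 by £1,050, which is 2 full-or-partial £800 increments; reduction = 2 × £22 = £44, leaving £1,122.
Lost: £1,144 − £1,122 = £22.

£22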